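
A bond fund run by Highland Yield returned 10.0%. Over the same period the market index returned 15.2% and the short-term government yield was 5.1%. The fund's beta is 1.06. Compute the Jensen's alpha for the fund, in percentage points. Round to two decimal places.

-5.81

CAPM expected return = Rf + β(Rm − Rf) = 5.1% + 1.06 × (15.2% − 5.1%) = 5.1 + 1.06 × 10.10 = 15.8060%
Jensen's α = Rp − E[R] = 10.0% − 15.8060% = -5.8060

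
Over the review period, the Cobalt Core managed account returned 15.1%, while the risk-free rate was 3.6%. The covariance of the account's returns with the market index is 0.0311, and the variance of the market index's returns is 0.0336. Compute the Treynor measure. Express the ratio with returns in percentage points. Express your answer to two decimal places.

β = Cov / Var = 0.0311 / 0.0336 = 0.9256
Treynor = (Rp − Rf) / β = (15.1% − 3.6%) / 0.9256 = 11.50 / 0.9256 = 12.4244

12.42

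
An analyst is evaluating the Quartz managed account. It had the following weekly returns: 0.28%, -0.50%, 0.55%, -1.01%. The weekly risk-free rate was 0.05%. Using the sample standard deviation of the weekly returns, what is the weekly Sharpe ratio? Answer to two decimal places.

-0.31

r̄ = (0.28 − 0.5 + 0.55 − 1.01) / 4 = -0.1700%
Σ(r − r̄)² = 1.5354; sample σ = √(1.5354/3) = 0.7154%
Sharpe = (r̄ − rf) / σ = (-0.1700 − 0.05) / 0.7154 = -0.2200 / 0.7154 = -0.3075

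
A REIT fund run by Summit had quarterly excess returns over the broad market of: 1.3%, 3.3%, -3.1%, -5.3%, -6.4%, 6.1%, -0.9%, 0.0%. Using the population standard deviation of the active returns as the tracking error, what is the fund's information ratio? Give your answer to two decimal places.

Mean return μ = -5.00 / 8 = -0.6250%
Population σ = √[Σ(r − μ)² / 8] = √[126.1350 / 8] = √15.7669 = 3.9708%
IR = μ / tracking error = -0.6250 / 3.9708 = -0.1574

-0.16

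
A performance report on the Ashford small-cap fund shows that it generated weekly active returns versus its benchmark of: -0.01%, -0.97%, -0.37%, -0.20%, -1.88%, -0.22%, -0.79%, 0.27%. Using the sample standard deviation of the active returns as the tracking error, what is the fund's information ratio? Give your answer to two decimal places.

r̄ = (-0.01 − 0.97 − 0.37 − 0.2 − 1.88 − 0.22 − 0.79 + 0.27) / 8 = -0.5213%
Σ(r − r̄)² = 3.2241; sample σ = √(3.2241/7) = 0.6787%
IR = r̄ / tracking error = -0.5213 / 0.6787 = -0.7681

-0.77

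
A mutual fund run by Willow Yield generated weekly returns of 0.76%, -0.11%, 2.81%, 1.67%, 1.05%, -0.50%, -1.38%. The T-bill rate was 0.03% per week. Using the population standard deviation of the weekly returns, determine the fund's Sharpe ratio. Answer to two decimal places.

Mean return μ = 4.300 / 7 = 0.6143%
Σ(r − μ)² = (0.76 − 0.6143)² + (-0.11 − 0.6143)² + … = 11.8902
population σ = √(11.8902 / 7) = √1.6986 = 1.3033%
Sharpe = (μ − rf) / σ = (0.6143 − 0.03) / 1.3033 = 0.5843 / 1.3033 = 0.4483

0.45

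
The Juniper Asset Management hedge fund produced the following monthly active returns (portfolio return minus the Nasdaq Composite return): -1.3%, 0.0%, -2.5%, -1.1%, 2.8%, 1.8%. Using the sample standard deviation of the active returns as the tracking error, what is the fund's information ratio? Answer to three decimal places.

r̄ = (-1.3 + 0 − 2.5 − 1.1 + 2.8 + 1.8) / 6 = -0.0500%
Sample std dev = √[20.2150 / 5] = 2.0107%
IR = r̄ / tracking error = -0.0500 / 2.0107 = -0.0249

-0.025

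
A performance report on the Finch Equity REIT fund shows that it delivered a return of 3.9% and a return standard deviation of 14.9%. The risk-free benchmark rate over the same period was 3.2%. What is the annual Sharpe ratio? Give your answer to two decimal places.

Sharpe = (Rp − Rf) / σp = (3.9% − 3.2%) / 14.9% = 0.70% / 14.9% = 0.0470

0.05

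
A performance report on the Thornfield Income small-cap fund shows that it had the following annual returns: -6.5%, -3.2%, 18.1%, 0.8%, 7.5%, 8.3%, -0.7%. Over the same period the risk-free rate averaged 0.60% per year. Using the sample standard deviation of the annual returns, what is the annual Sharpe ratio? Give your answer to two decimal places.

0.34

Mean return μ = 24.30 / 7 = 3.4714%
Σ(r − μ)² = (-6.5 − 3.4714)² + (-3.2 − 3.4714)² + … = 422.0143
sample σ = √(422.0143 / 6) = √70.3357 = 8.3866%
Sharpe = (μ − rf) / σ = (3.4714 − 0.6) / 8.3866 = 2.8714 / 8.3866 = 0.3424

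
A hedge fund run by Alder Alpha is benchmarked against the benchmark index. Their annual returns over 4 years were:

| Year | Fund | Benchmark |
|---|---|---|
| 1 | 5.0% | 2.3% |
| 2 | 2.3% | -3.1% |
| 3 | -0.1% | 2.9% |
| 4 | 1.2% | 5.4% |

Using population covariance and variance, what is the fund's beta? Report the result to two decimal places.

-0.14

r̄p = 2.1000%,  r̄m = 1.8750%
Cov = Σ(rp − r̄p)(rm − r̄m) / 4 = -1.2975
Var(rm) = Σ(rm − r̄m)² / 4 = 9.6019
β = Cov / Var = -1.2975 / 9.6019 = -0.1351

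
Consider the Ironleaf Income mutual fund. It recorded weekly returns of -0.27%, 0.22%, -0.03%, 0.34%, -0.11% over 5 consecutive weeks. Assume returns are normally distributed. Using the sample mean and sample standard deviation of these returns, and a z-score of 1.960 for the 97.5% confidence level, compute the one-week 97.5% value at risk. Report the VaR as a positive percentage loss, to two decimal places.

Mean return r̄ = 0.150 / 5 = 0.0300%
Σ(r − r̄)² = (-0.27 − 0.0300)² + (0.22 − 0.0300)² + … = 0.2454
sample σ = √(0.2454 / 4) = √0.0614 = 0.2478%
VaR = −(r̄ − z·σ) = −(0.0300 − 1.960 × 0.2478) = −(-0.4557) = 0.4557%

0.46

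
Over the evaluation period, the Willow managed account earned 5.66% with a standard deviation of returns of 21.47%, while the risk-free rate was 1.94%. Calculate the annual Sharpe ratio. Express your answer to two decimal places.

Sharpe = (Rp − Rf) / σp = (5.66% − 1.94%) / 21.47% = 3.72% / 21.47% = 0.1733

0.17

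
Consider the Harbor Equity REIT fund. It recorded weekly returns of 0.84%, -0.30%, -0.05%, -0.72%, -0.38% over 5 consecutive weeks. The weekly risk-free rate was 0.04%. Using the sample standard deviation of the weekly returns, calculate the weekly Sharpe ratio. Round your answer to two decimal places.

-0.28

r̄ = (0.84 − 0.3 − 0.05 − 0.72 − 0.38) / 5 = -0.1220%
Σ(r − r̄)² = (0.84 − (-0.1220))² + (-0.3 − (-0.1220))² + (-0.05 − (-0.1220))² + … = 1.3865
σ = √[1.3865 / 4] = 0.5887%
Sharpe = (r̄ − rf) / σ = (-0.1220 − 0.04) / 0.5887 = -0.1620 / 0.5887 = -0.2752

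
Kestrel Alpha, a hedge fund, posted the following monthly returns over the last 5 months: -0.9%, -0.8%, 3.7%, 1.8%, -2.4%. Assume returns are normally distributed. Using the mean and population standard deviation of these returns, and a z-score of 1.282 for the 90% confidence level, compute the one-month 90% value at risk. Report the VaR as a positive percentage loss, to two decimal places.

2.51

Mean return r̄ = 1.40 / 5 = 0.2800%
Σ(r − r̄)² = 23.7480; population σ = √(23.7480/5) = 2.1794%
VaR = −(r̄ − z·σ) = −(0.2800 − 1.282 × 2.1794) = −(-2.5140) = 2.5140%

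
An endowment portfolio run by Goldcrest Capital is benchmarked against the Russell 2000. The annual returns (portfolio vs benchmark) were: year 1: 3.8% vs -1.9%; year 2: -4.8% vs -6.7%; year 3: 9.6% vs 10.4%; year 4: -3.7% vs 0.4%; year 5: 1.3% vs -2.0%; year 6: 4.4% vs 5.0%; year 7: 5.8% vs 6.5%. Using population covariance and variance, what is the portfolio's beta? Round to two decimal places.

r̄p = 2.3429%,  r̄m = 1.6714%
Cov = Σ(rp − r̄p)(rm − r̄m) / 7 = 21.8555
Var(rm) = Σ(rm − r̄m)² / 7 = 29.7878
β = Cov / Var = 21.8555 / 29.7878 = 0.7337

0.73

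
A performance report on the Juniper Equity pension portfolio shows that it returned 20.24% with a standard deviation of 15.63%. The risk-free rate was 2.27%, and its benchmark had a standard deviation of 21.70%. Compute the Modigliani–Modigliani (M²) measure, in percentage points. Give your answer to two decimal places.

Sharpe = (Rp − Rf) / σp = (20.24% − 2.27%) / 15.63% = 1.1497
M² = Rf + Sharpe × σm = 2.27% + 1.1497 × 21.70% = 27.2185%

27.22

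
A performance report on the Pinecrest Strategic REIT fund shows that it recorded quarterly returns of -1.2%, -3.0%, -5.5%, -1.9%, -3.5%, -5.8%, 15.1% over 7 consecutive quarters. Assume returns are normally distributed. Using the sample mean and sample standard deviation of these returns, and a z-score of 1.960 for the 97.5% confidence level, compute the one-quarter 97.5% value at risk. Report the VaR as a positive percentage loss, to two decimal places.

14.99

μ = (-1.2 − 3 − 5.5 − 1.9 − 3.5 − 5.8 + 15.1) / 7 = -5.80 / 7 = -0.8286%
Σ(r − μ)² = 313.3943; sample σ = √(313.3943/6) = 7.2272%
VaR = −(μ − z·σ) = −(-0.8286 − 1.960 × 7.2272) = −(-14.9939) = 14.9939%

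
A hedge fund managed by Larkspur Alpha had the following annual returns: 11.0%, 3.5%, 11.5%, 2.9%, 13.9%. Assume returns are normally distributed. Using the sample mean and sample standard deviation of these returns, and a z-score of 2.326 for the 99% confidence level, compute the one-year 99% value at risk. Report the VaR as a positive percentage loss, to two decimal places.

Mean return μ = 42.80 / 5 = 8.5600%
Σ(r − μ)² = (11 − 8.5600)² + (3.5 − 8.5600)² + (11.5 − 8.5600)² + … = 100.7520
σ = √[100.7520 / 4] = 5.0188%
VaR = −(μ − z·σ) = −(8.5600 − 2.326 × 5.0188) = −(-3.1137) = 3.1137%

3.11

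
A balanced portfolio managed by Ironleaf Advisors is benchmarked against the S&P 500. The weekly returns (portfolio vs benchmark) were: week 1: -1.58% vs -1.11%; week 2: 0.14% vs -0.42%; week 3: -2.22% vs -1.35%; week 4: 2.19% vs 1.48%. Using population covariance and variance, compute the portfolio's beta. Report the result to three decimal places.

r̄p = -0.3675%,  r̄m = -0.3500%
Cov = Σ(rp − r̄p)(rm − r̄m) / 4 = 1.8547
Var(rm) = Σ(rm − r̄m)² / 4 = 1.2329
β = Cov / Var = 1.8547 / 1.2329 = 1.5043

1.504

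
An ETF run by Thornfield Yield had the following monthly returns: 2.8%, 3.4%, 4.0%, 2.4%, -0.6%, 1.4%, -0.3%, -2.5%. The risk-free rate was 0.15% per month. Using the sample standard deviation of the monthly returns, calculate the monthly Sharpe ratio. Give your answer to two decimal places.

0.52

Mean return μ = 10.60 / 8 = 1.3250%
Σ(r − μ)² = (2.8 − 1.3250)² + (3.4 − 1.3250)² + (4 − 1.3250)² + … = 35.7750
sample σ = √(35.7750 / 7) = √5.1107 = 2.2607%
Sharpe = (μ − rf) / σ = (1.3250 − 0.15) / 2.2607 = 1.1750 / 2.2607 = 0.5198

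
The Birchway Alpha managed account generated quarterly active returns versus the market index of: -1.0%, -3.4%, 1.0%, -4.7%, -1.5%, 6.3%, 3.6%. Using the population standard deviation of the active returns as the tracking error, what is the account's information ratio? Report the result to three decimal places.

0.012

r̄ = (-1 − 3.4 + 1 − 4.7 − 1.5 + 6.3 + 3.6) / 7 = 0.0429%
Population σ = √[Σ(r − r̄)² / 7] = √[90.5371 / 7] = √12.9339 = 3.5964%
IR = r̄ / tracking error = 0.0429 / 3.5964 = 0.0119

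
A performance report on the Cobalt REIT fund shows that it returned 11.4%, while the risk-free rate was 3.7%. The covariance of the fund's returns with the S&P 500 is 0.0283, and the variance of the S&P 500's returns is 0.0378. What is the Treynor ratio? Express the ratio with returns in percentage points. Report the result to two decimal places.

10.28

β = Cov / Var = 0.0283 / 0.0378 = 0.7487
Treynor = (Rp − Rf) / β = (11.4% − 3.7%) / 0.7487 = 7.70 / 0.7487 = 10.2845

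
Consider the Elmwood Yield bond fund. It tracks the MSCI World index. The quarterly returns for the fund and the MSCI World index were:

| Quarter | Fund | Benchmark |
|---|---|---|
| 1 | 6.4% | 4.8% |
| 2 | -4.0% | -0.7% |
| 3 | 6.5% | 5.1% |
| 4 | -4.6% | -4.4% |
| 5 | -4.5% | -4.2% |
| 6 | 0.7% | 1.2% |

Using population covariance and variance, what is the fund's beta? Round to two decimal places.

r̄p = 0.0833%,  r̄m = 0.3000%
Cov = Σ(rp − r̄p)(rm − r̄m) / 6 = 17.7500
Var(rm) = Σ(rm − r̄m)² / 6 = 14.5733
β = Cov / Var = 17.7500 / 14.5733 = 1.2180

1.22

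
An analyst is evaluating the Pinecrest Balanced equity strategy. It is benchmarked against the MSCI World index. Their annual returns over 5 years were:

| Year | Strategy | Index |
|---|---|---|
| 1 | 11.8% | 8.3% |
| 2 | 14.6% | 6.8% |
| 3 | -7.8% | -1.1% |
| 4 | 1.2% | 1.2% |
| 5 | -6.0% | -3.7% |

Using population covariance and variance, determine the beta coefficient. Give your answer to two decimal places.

r̄p = 2.7600%,  r̄m = 2.3000%
Cov = Σ(rp − r̄p)(rm − r̄m) / 5 = 39.5400
Var(rm) = Σ(rm − r̄m)² / 5 = 21.0040
β = Cov / Var = 39.5400 / 21.0040 = 1.8825

1.88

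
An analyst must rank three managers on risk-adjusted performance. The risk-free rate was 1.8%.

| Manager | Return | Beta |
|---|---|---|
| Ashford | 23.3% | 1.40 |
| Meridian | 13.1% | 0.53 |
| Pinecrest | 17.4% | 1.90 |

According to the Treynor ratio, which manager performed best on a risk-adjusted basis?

Ashford: Treynor = (23.3% − 1.8%) / 1.40 = 15.357
Meridian: Treynor = (13.1% − 1.8%) / 0.53 = 21.321
Pinecrest: Treynor = (17.4% − 1.8%) / 1.90 = 8.211
Highest: Meridian (21.321).

Meridian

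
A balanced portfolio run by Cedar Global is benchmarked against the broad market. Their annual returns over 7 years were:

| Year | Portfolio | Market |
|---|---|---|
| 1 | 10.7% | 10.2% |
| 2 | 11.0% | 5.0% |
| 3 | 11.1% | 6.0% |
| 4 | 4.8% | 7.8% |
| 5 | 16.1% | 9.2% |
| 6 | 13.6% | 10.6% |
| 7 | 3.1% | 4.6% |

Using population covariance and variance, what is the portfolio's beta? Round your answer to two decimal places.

1.03

r̄p = 10.0571%,  r̄m = 7.6286%
Cov = Σ(rp − r̄p)(rm − r̄m) / 7 = 5.3812
Var(rm) = Σ(rm − r̄m)² / 7 = 5.2392
β = Cov / Var = 5.3812 / 5.2392 = 1.0271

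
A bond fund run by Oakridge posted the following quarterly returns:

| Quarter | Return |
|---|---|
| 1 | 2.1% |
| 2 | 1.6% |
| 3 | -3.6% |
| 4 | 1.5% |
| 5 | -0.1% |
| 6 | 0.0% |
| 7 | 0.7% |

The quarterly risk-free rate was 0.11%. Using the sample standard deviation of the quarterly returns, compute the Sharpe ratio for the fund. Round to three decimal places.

r̄ = (2.1 + 1.6 − 3.6 + 1.5 − 0.1 + 0 + 0.7) / 7 = 0.3143%
Σ(r − r̄)² = (2.1 − 0.3143)² + (1.6 − 0.3143)² + … = 21.9886
σ = √[21.9886 / 6] = 1.9144%
Sharpe = (r̄ − rf) / σ = (0.3143 − 0.11) / 1.9144 = 0.2043 / 1.9144 = 0.1067

0.107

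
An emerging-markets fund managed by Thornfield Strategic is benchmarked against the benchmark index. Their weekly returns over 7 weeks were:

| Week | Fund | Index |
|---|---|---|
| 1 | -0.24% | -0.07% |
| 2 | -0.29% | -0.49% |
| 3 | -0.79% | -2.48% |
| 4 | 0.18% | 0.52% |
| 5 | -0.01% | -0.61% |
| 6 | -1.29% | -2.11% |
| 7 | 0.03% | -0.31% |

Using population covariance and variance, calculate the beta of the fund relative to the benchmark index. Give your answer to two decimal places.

r̄p = -0.3443%,  r̄m = -0.7929%
Cov = Σ(rp − r̄p)(rm − r̄m) / 7 = 0.4314
Var(rm) = Σ(rm − r̄m)² / 7 = 1.0265
β = Cov / Var = 0.4314 / 1.0265 = 0.4203

0.42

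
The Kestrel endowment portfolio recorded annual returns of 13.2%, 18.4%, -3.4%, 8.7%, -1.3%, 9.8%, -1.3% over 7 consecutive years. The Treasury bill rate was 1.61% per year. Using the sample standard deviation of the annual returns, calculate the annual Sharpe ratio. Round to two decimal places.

0.56

μ = (13.2 + 18.4 − 3.4 + 8.7 − 1.3 + 9.8 − 1.3) / 7 = 44.10 / 7 = 6.3000%
Sample std dev = √[421.6400 / 6] = 8.3829%
Sharpe = (μ − rf) / σ = (6.3000 − 1.61) / 8.3829 = 4.6900 / 8.3829 = 0.5595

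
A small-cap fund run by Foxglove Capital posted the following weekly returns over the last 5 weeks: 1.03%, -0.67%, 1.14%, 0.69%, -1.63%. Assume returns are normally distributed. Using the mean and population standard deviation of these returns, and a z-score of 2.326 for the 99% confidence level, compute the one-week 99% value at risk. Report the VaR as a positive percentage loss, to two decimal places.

Mean return r̄ = 0.560 / 5 = 0.1120%
Σ(r − r̄)² = (1.03 − 0.1120)² + (-0.67 − 0.1120)² + (1.14 − 0.1120)² + … = 5.8797
σ = √[5.8797 / 5] = 1.0844%
VaR = −(r̄ − z·σ) = −(0.1120 − 2.326 × 1.0844) = −(-2.4103) = 2.4103%

2.41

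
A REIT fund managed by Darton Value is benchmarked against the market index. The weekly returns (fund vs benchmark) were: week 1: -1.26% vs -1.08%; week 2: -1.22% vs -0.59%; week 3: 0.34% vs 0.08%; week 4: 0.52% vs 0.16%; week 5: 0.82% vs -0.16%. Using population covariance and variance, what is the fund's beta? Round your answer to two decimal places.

1.69

r̄p = -0.1600%,  r̄m = -0.3180%
Cov = Σ(rp − r̄p)(rm − r̄m) / 5 = 0.3611
Var(rm) = Σ(rm − r̄m)² / 5 = 0.2133
β = Cov / Var = 0.3611 / 0.2133 = 1.6929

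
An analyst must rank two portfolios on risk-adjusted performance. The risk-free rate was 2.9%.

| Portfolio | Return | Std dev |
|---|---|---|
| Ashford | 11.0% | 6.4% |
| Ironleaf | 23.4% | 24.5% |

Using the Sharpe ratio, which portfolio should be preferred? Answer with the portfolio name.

Ashford: Sharpe ratio = (11.0% − 2.9%) / 6.4% = 1.266
Ironleaf: Sharpe ratio = (23.4% − 2.9%) / 24.5% = 0.837
Highest: Ashford (1.266).

Ashford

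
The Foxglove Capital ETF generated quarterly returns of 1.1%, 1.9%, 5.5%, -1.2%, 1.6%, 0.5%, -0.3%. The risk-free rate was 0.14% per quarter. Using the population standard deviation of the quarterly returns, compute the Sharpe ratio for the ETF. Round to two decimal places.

0.58

μ = (1.1 + 1.9 + 5.5 − 1.2 + 1.6 + 0.5 − 0.3) / 7 = 1.3000%
Σ(r − μ)² = (1.1 − 1.3000)² + (1.9 − 1.3000)² + (5.5 − 1.3000)² + … = 27.5800
population σ = √(27.5800 / 7) = √3.9400 = 1.9849%
Sharpe = (μ − rf) / σ = (1.3000 − 0.14) / 1.9849 = 1.1600 / 1.9849 = 0.5844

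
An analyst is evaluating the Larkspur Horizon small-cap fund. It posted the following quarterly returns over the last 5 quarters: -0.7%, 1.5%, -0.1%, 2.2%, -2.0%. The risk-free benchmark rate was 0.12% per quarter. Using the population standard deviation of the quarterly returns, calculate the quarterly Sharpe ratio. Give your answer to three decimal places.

r̄ = (-0.7 + 1.5 − 0.1 + 2.2 − 2) / 5 = 0.1800%
Σ(r − r̄)² = (-0.7 − 0.1800)² + (1.5 − 0.1800)² + … = 11.4280
σ = √[11.4280 / 5] = 1.5118%
Sharpe = (r̄ − rf) / σ = (0.1800 − 0.12) / 1.5118 = 0.0600 / 1.5118 = 0.0397

0.040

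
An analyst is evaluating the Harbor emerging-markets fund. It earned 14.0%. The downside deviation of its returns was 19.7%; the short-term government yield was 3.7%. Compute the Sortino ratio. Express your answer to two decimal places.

Sortino = (Rp − Rf) / σd = (14.0% − 3.7%) / 19.7% = 10.30% / 19.7% = 0.5228

0.52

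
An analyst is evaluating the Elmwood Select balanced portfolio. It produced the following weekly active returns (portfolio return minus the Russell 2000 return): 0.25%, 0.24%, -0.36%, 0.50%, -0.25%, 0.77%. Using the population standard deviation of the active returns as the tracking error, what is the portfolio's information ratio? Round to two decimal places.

0.49

μ = (0.25 + 0.24 − 0.36 + 0.5 − 0.25 + 0.77) / 6 = 1.150 / 6 = 0.1917%
Population σ = √[Σ(r − μ)² / 6] = √[0.9347 / 6] = √0.1558 = 0.3947%
IR = μ / tracking error = 0.1917 / 0.3947 = 0.4857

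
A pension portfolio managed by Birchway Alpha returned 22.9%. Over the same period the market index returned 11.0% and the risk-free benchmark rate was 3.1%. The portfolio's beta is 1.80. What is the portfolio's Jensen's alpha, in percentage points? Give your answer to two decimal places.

CAPM expected return = Rf + β(Rm − Rf) = 3.1% + 1.80 × (11.0% − 3.1%) = 3.1 + 1.80 × 7.90 = 17.3200%
Jensen's α = Rp − E[R] = 22.9% − 17.3200% = 5.5800

5.58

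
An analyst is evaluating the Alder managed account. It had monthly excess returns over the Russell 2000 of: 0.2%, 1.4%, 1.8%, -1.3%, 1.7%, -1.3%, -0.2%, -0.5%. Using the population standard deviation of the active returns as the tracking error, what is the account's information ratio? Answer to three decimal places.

0.189

r̄ = (0.2 + 1.4 + 1.8 − 1.3 + 1.7 − 1.3 − 0.2 − 0.5) / 8 = 1.80 / 8 = 0.2250%
Σ(r − r̄)² = (0.2 − 0.2250)² + (1.4 − 0.2250)² + … = 11.3950
population σ = √(11.3950 / 8) = √1.4244 = 1.1935%
IR = r̄ / tracking error = 0.2250 / 1.1935 = 0.1885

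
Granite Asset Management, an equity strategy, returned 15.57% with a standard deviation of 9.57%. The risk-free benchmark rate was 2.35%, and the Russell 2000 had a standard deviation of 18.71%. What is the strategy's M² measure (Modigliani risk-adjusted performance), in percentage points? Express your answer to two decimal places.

Sharpe = (Rp − Rf) / σp = (15.57% − 2.35%) / 9.57% = 1.3814
M² = Rf + Sharpe × σm = 2.35% + 1.3814 × 18.71% = 28.1960%

28.20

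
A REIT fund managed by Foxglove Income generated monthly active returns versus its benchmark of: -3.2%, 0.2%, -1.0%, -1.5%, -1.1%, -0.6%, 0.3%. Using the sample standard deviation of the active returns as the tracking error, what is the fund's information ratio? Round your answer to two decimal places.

-0.83

Mean return r̄ = -6.90 / 7 = -0.9857%
Sample std dev = √[8.3886 / 6] = 1.1824%
IR = r̄ / tracking error = -0.9857 / 1.1824 = -0.8336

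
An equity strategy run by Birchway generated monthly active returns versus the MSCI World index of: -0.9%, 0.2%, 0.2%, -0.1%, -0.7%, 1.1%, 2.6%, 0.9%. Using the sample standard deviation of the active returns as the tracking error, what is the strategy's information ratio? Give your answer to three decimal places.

μ = (-0.9 + 0.2 + 0.2 − 0.1 − 0.7 + 1.1 + 2.6 + 0.9) / 8 = 3.30 / 8 = 0.4125%
Sample σ = √[Σ(r − μ)² / 7] = √[8.8088 / 7] = √1.2584 = 1.1218%
IR = μ / tracking error = 0.4125 / 1.1218 = 0.3677

0.368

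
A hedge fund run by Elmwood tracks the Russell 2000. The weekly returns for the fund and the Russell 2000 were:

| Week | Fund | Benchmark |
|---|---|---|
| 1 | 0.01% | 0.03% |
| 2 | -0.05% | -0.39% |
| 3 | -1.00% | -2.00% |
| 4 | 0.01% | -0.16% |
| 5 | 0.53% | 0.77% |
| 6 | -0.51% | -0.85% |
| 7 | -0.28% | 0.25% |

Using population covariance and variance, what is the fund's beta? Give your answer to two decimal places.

r̄p = -0.1843%,  r̄m = -0.3357%
Cov = Σ(rp − r̄p)(rm − r̄m) / 7 = 0.3367
Var(rm) = Σ(rm − r̄m)² / 7 = 0.6811
β = Cov / Var = 0.3367 / 0.6811 = 0.4943

0.49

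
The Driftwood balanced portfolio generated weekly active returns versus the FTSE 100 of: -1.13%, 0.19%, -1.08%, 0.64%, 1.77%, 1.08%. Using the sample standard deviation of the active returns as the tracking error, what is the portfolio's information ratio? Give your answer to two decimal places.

r̄ = (-1.13 + 0.19 − 1.08 + 0.64 + 1.77 + 1.08) / 6 = 1.470 / 6 = 0.2450%
Sample std dev = √[6.8282 / 5] = 1.1686%
IR = r̄ / tracking error = 0.2450 / 1.1686 = 0.2097

0.21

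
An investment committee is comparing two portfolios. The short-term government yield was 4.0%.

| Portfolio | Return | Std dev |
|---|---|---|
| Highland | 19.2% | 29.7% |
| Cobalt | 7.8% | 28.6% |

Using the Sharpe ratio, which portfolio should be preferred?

Highland

Highland: Sharpe ratio = (19.2% − 4.0%) / 29.7% = 0.512
Cobalt: Sharpe ratio = (7.8% − 4.0%) / 28.6% = 0.133
Highest: Highland (0.512).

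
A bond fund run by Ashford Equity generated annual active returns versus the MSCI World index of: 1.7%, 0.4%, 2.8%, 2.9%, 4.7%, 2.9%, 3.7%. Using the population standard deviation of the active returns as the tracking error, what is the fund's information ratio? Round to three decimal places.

Mean return r̄ = 19.10 / 7 = 2.7286%
Population std dev = √[11.3743 / 7] = 1.2747%
IR = r̄ / tracking error = 2.7286 / 1.2747 = 2.1406

2.141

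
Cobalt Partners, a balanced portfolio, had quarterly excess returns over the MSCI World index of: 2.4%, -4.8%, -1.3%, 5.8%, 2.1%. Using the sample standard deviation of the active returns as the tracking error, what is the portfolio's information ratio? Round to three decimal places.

0.208

r̄ = (2.4 − 4.8 − 1.3 + 5.8 + 2.1) / 5 = 4.20 / 5 = 0.8400%
Sample σ = √[Σ(r − r̄)² / 4] = √[65.0120 / 4] = √16.2530 = 4.0315%
IR = r̄ / tracking error = 0.8400 / 4.0315 = 0.2084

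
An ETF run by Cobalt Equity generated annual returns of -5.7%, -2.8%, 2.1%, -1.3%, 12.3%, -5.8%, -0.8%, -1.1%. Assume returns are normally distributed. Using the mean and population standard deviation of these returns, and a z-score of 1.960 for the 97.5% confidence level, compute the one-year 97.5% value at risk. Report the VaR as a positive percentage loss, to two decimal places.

10.94

Mean return r̄ = -3.10 / 8 = -0.3875%
Population std dev = √[232.0088 / 8] = 5.3853%
VaR = −(r̄ − z·σ) = −(-0.3875 − 1.960 × 5.3853) = −(-10.9427) = 10.9427%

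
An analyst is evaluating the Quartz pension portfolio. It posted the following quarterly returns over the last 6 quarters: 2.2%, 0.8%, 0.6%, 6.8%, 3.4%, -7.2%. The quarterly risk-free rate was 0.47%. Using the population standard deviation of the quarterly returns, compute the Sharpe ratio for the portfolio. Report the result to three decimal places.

0.148

r̄ = (2.2 + 0.8 + 0.6 + 6.8 + 3.4 − 7.2) / 6 = 1.1000%
Σ(r − r̄)² = (2.2 − 1.1000)² + (0.8 − 1.1000)² + (0.6 − 1.1000)² + … = 108.2200
population σ = √(108.2200 / 6) = √18.0367 = 4.2470%
Sharpe = (r̄ − rf) / σ = (1.1000 − 0.47) / 4.2470 = 0.6300 / 4.2470 = 0.1483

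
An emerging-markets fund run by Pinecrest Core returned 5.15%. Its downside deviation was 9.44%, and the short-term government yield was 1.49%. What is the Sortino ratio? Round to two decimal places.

0.39

Sortino = (Rp − Rf) / σd = (5.15% − 1.49%) / 9.44% = 3.66% / 9.44% = 0.3877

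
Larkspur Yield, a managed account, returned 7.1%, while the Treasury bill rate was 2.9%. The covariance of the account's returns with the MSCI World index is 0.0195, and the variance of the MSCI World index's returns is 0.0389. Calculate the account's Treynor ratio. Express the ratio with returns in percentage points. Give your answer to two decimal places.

8.38

β = Cov / Var = 0.0195 / 0.0389 = 0.5013
Treynor = (Rp − Rf) / β = (7.1% − 2.9%) / 0.5013 = 4.20 / 0.5013 = 8.3782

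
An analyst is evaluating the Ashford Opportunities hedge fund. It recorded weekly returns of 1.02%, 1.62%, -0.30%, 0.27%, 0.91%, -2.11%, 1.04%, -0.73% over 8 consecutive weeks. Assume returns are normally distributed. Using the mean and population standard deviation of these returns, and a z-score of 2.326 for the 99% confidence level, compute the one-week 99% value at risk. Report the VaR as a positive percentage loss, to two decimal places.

2.43

Mean return r̄ = 1.720 / 8 = 0.2150%
Σ(r − r̄)² = 10.3526; population σ = √(10.3526/8) = 1.1376%
VaR = −(r̄ − z·σ) = −(0.2150 − 2.326 × 1.1376) = −(-2.4311) = 2.4311%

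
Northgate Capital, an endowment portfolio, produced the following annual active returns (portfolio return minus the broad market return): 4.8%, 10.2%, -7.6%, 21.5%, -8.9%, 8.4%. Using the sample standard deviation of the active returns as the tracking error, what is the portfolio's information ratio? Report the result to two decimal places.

μ = (4.8 + 10.2 − 7.6 + 21.5 − 8.9 + 8.4) / 6 = 28.40 / 6 = 4.7333%
Σ(r − μ)² = 662.4333; sample σ = √(662.4333/5) = 11.5103%
IR = μ / tracking error = 4.7333 / 11.5103 = 0.4112

0.41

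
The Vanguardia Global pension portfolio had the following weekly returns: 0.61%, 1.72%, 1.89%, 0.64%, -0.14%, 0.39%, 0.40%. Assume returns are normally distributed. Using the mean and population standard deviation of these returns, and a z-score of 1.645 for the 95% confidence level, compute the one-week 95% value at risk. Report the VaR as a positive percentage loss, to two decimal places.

μ = (0.61 + 1.72 + 1.89 + 0.64 − 0.14 + 0.39 + 0.4) / 7 = 0.7871%
Σ(r − μ)² = (0.61 − 0.7871)² + (1.72 − 0.7871)² + (1.89 − 0.7871)² + … = 3.3067
population σ = √(3.3067 / 7) = √0.4724 = 0.6873%
VaR = −(μ − z·σ) = −(0.7871 − 1.645 × 0.6873) = −(-0.3435) = 0.3435%

0.34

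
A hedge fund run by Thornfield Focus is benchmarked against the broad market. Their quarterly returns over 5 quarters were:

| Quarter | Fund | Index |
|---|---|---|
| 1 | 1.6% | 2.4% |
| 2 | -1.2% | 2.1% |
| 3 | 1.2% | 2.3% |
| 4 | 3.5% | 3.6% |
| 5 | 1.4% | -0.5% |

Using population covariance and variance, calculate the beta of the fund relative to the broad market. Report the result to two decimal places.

r̄p = 1.3000%,  r̄m = 1.9800%
Cov = Σ(rp − r̄p)(rm − r̄m) / 5 = 0.6220
Var(rm) = Σ(rm − r̄m)² / 5 = 1.8136
β = Cov / Var = 0.6220 / 1.8136 = 0.3430

0.34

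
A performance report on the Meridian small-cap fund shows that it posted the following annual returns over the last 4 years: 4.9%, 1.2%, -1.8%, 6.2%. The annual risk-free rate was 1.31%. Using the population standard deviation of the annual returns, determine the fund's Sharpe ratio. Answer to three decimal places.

r̄ = (4.9 + 1.2 − 1.8 + 6.2) / 4 = 2.6250%
Σ(r − r̄)² = (4.9 − 2.6250)² + (1.2 − 2.6250)² + … = 39.5675
σ = √[39.5675 / 4] = 3.1451%
Sharpe = (r̄ − rf) / σ = (2.6250 − 1.31) / 3.1451 = 1.3150 / 3.1451 = 0.4181

0.418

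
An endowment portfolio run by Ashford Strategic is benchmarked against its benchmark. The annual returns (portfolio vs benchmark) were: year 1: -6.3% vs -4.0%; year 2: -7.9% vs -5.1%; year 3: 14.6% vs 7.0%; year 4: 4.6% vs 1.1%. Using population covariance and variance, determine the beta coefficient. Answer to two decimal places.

1.89

r̄p = 1.2500%,  r̄m = -0.2500%
Cov = Σ(rp − r̄p)(rm − r̄m) / 4 = 43.5000
Var(rm) = Σ(rm − r̄m)² / 4 = 22.9925
β = Cov / Var = 43.5000 / 22.9925 = 1.8919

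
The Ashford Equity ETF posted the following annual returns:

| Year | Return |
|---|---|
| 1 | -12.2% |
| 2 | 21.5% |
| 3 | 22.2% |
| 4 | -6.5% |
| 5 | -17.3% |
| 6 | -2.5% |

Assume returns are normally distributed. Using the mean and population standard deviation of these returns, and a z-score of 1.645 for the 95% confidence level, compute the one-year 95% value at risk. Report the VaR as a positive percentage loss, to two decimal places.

24.68

μ = (-12.2 + 21.5 + 22.2 − 6.5 − 17.3 − 2.5) / 6 = 0.8667%
Population σ = √[Σ(r − μ)² / 6] = √[1447.2133 / 6] = √241.2022 = 15.5307%
VaR = −(μ − z·σ) = −(0.8667 − 1.645 × 15.5307) = −(-24.6813) = 24.6813%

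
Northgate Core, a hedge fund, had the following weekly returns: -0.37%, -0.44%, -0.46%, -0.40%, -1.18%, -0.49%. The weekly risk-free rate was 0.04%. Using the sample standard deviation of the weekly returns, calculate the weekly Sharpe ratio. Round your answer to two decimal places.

-1.94

r̄ = (-0.37 − 0.44 − 0.46 − 0.4 − 1.18 − 0.49) / 6 = -0.5567%
Σ(r − r̄)² = 0.4753; sample σ = √(0.4753/5) = 0.3083%
Sharpe = (r̄ − rf) / σ = (-0.5567 − 0.04) / 0.3083 = -0.5967 / 0.3083 = -1.9355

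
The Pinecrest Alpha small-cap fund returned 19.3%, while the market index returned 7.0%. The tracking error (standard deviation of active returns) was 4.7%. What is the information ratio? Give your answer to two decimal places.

IR = (Rp − Rb) / TE = (19.3% − 7.0%) / 4.7% = 12.30% / 4.7% = 2.6170

2.62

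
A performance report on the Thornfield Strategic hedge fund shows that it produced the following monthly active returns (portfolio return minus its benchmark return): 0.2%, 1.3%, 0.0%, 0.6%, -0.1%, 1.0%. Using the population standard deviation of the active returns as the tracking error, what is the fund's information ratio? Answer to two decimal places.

0.97

Mean return μ = 3.00 / 6 = 0.5000%
Population std dev = √[1.6000 / 6] = 0.5164%
IR = μ / tracking error = 0.5000 / 0.5164 = 0.9682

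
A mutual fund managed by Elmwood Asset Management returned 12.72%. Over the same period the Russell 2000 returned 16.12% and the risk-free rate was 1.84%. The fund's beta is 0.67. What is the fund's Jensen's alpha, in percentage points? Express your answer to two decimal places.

1.31

CAPM expected return = Rf + β(Rm − Rf) = 1.84% + 0.67 × (16.12% − 1.84%) = 1.84 + 0.67 × 14.28 = 11.4076%
Jensen's α = Rp − E[R] = 12.72% − 11.4076% = 1.3124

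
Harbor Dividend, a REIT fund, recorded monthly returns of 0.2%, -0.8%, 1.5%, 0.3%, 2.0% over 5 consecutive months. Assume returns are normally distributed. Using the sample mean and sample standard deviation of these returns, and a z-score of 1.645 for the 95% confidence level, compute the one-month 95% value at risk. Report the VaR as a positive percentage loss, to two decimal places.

r̄ = (0.2 − 0.8 + 1.5 + 0.3 + 2) / 5 = 3.20 / 5 = 0.6400%
Sample σ = √[Σ(r − r̄)² / 4] = √[4.9720 / 4] = √1.2430 = 1.1149%
VaR = −(r̄ − z·σ) = −(0.6400 − 1.645 × 1.1149) = −(-1.1940) = 1.1940%

1.19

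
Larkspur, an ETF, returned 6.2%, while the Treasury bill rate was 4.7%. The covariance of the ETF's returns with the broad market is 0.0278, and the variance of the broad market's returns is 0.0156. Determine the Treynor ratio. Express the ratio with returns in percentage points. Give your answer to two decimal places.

0.84

β = Cov / Var = 0.0278 / 0.0156 = 1.7821
Treynor = (Rp − Rf) / β = (6.2% − 4.7%) / 1.7821 = 1.50 / 1.7821 = 0.8417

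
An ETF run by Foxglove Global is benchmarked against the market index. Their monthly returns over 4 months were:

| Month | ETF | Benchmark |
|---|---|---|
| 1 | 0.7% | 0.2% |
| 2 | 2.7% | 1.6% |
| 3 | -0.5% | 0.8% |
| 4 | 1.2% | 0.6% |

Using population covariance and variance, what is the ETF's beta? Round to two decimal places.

1.44

r̄p = 1.0250%,  r̄m = 0.8000%
Cov = Σ(rp − r̄p)(rm − r̄m) / 4 = 0.3750
Var(rm) = Σ(rm − r̄m)² / 4 = 0.2600
β = Cov / Var = 0.3750 / 0.2600 = 1.4423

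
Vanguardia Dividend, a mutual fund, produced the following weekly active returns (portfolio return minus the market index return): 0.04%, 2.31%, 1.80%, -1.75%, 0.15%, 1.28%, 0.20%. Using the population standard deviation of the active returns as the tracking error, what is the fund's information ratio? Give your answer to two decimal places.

r̄ = (0.04 + 2.31 + 1.8 − 1.75 + 0.15 + 1.28 + 0.2) / 7 = 4.030 / 7 = 0.5757%
Σ(r − r̄)² = (0.04 − 0.5757)² + (2.31 − 0.5757)² + (1.8 − 0.5757)² + … = 11.0210
population σ = √(11.0210 / 7) = √1.5744 = 1.2548%
IR = r̄ / tracking error = 0.5757 / 1.2548 = 0.4588

0.46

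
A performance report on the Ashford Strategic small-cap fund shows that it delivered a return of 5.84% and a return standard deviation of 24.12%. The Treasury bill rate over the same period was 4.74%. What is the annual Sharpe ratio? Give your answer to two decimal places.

0.05

Sharpe = (Rp − Rf) / σp = (5.84% − 4.74%) / 24.12% = 1.10% / 24.12% = 0.0456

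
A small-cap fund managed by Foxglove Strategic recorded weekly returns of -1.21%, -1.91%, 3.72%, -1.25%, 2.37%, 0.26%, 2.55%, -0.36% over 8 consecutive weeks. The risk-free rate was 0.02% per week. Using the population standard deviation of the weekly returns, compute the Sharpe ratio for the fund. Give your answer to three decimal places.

0.256

Mean return r̄ = 4.170 / 8 = 0.5213%
Σ(r − r̄)² = 30.6561; population σ = √(30.6561/8) = 1.9576%
Sharpe = (r̄ − rf) / σ = (0.5213 − 0.02) / 1.9576 = 0.5013 / 1.9576 = 0.2561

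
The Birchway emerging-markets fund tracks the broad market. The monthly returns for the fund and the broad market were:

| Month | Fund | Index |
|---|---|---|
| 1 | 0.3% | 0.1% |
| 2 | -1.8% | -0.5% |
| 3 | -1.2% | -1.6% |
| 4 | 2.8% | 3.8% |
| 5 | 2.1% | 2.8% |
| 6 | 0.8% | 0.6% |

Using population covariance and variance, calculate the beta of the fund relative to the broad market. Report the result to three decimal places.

0.823

r̄p = 0.5000%,  r̄m = 0.8667%
Cov = Σ(rp − r̄p)(rm − r̄m) / 6 = 2.8750
Var(rm) = Σ(rm − r̄m)² / 6 = 3.4922
β = Cov / Var = 2.8750 / 3.4922 = 0.8233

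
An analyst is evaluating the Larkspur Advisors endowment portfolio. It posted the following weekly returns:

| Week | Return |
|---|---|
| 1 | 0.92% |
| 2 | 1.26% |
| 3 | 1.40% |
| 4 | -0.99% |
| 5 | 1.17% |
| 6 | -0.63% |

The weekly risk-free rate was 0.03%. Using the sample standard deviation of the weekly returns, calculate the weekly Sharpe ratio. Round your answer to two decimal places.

0.47

μ = (0.92 + 1.26 + 1.4 − 0.99 + 1.17 − 0.63) / 6 = 3.130 / 6 = 0.5217%
Sample σ = √[Σ(r − μ)² / 5] = √[5.5071 / 5] = √1.1014 = 1.0495%
Sharpe = (μ − rf) / σ = (0.5217 − 0.03) / 1.0495 = 0.4917 / 1.0495 = 0.4685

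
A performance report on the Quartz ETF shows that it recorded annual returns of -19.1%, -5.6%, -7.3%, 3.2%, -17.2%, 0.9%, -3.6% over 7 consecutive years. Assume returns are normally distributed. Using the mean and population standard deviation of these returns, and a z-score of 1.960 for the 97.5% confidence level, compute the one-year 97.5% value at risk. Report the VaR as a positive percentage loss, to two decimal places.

r̄ = (-19.1 − 5.6 − 7.3 + 3.2 − 17.2 + 0.9 − 3.6) / 7 = -6.9571%
Σ(r − r̄)² = 430.4971; population σ = √(430.4971/7) = 7.8422%
VaR = −(r̄ − z·σ) = −(-6.9571 − 1.960 × 7.8422) = −(-22.3278) = 22.3278%

22.33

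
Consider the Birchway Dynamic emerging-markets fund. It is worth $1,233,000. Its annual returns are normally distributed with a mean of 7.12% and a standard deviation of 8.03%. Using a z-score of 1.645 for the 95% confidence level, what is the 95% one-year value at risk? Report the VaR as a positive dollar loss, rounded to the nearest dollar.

Return at the 95% tail: μ − z·σ = 7.12% − 1.645 × 8.03% = 7.12 − 13.20935 = -6.08935%
VaR = −(-6.08935%) × $1,233,000 = 6.08935% × $1,233,000 = $75,082

$75,082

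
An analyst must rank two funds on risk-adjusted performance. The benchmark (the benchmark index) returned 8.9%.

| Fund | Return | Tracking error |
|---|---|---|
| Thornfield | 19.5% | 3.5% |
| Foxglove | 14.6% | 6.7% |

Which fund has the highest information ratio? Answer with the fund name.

Thornfield: IR = (19.5% − 8.9%) / 3.5% = 3.029
Foxglove: IR = (14.6% − 8.9%) / 6.7% = 0.851
Highest: Thornfield (3.029).

Thornfield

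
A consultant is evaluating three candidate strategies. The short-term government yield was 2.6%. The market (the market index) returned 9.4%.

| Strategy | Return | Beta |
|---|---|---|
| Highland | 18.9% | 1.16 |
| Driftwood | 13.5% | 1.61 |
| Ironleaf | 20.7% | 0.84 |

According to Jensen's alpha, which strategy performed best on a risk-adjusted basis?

Highland: α = 18.9% − [2.6% + 1.16 × (9.4% − 2.6%)] = 8.412
Driftwood: α = 13.5% − [2.6% + 1.61 × (9.4% − 2.6%)] = -0.048
Ironleaf: α = 20.7% − [2.6% + 0.84 × (9.4% − 2.6%)] = 12.388
Highest: Ironleaf (12.388).

Ironleaf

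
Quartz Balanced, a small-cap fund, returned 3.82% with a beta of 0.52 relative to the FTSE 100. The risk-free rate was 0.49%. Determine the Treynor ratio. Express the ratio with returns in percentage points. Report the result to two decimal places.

Treynor = (Rp − Rf) / β = (3.82% − 0.49%) / 0.52 = 3.33 / 0.52 = 6.4038

6.40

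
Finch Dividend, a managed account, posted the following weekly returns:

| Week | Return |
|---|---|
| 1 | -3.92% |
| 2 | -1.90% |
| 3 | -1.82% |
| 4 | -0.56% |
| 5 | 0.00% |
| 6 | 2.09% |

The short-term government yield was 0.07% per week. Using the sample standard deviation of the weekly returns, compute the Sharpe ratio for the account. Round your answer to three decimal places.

-0.534

r̄ = (-3.92 − 1.9 − 1.82 − 0.56 + 0 + 2.09) / 6 = -1.0183%
Σ(r − r̄)² = (-3.92 − (-1.0183))² + (-1.9 − (-1.0183))² + (-1.82 − (-1.0183))² + … = 20.7485
σ = √[20.7485 / 5] = 2.0371%
Sharpe = (r̄ − rf) / σ = (-1.0183 − 0.07) / 2.0371 = -1.0883 / 2.0371 = -0.5342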